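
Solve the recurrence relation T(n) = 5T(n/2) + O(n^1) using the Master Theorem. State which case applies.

Master Theorem for T(n) = 5T(n/2) + O(n^1):

a = 5, b = 2, c = 1
log_b(a) = log_2(5) = 2.3219

Case 1: c = 1 < log_2(5) = 2.3219
T(n) = O(n^(log_2 5))

For T(n) = 5T(n/2) + O(n^1): log_2(5) = 2.3219. This is Case 1 of the Master Theorem (c < log_b(a), work dominated by leaves), giving O(n^(log_2 5)).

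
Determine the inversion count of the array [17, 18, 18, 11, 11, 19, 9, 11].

Finding inversions in [17, 18, 18, 11, 11, 19, 9, 11]:

(0, 3): arr[0]=17 > arr[3]=11
(0, 4): arr[0]=17 > arr[4]=11
(0, 6): arr[0]=17 > arr[6]=9
(0, 7): arr[0]=17 > arr[7]=11
(1, 3): arr[1]=18 > arr[3]=11
(1, 4): arr[1]=18 > arr[4]=11
(1, 6): arr[1]=18 > arr[6]=9
(1, 7): arr[1]=18 > arr[7]=11
(2, 3): arr[2]=18 > arr[3]=11
(2, 4): arr[2]=18 > arr[4]=11
(2, 6): arr[2]=18 > arr[6]=9
(2, 7): arr[2]=18 > arr[7]=11
(3, 6): arr[3]=11 > arr[6]=9
(4, 6): arr[4]=11 > arr[6]=9
(5, 6): arr[5]=19 > arr[6]=9
(5, 7): arr[5]=19 > arr[7]=11

Total inversions: 16

The array has 16 inversion(s): (0,3), (0,4), (0,6), (0,7), (1,3), (1,4), (1,6), (1,7), (2,3), (2,4), (2,6), (2,7), (3,6), (4,6), (5,6), (5,7). Each pair (i,j) satisfies i < j and arr[i] > arr[j].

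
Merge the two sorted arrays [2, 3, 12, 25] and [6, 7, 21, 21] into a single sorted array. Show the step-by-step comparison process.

Merging process:

Compare 2 vs 6: take 2 from left. Merged: [2]
Compare 3 vs 6: take 3 from left. Merged: [2, 3]
Compare 12 vs 6: take 6 from right. Merged: [2, 3, 6]
Compare 12 vs 7: take 7 from right. Merged: [2, 3, 6, 7]
Compare 12 vs 21: take 12 from left. Merged: [2, 3, 6, 7, 12]
Compare 25 vs 21: take 21 from right. Merged: [2, 3, 6, 7, 12, 21]
Compare 25 vs 21: take 21 from right. Merged: [2, 3, 6, 7, 12, 21, 21]
Append remaining from left: [25]. Merged: [2, 3, 6, 7, 12, 21, 21, 25]

Final merged array: [2, 3, 6, 7, 12, 21, 21, 25]
Total comparisons: 7

The merged array is [2, 3, 6, 7, 12, 21, 21, 25], requiring 7 comparisons. The merge step runs in O(n) time where n is the total number of elements.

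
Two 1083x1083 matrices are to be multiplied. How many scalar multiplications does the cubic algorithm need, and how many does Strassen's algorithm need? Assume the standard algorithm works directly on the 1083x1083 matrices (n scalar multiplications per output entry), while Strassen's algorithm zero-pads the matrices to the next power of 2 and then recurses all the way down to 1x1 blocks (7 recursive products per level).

Matrix multiplication for 1083x1083 matrices:

Strassen's algorithm requires power-of-2 dimensions. Pad 1083x1083 to 2048x2048 (next power of 2).

Standard algorithm: 1083^3 = 1270238787 multiplications
Strassen's algorithm: 7^(log2(2048)) = 7^11 = 1977326743 multiplications
Difference: 1270238787 - 1977326743 = -707087956 (Strassen uses MORE here due to padding overhead — for small or just-over-power-of-2 n, padding can outweigh the per-level savings)

Standard: 1270238787 multiplications (1083^3). Strassen: 1977326743 multiplications (7^11, after padding to 2048x2048). Strassen reduces 8 recursive multiplications to 7 at each level.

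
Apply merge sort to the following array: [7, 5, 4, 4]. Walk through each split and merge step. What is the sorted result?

Merge sort trace:

Split: [7, 5, 4, 4] -> [7, 5] and [4, 4]
  Split: [7, 5] -> [7] and [5]
  Merge: [7] + [5] -> [5, 7]
  Split: [4, 4] -> [4] and [4]
  Merge: [4] + [4] -> [4, 4]
Merge: [5, 7] + [4, 4] -> [4, 4, 5, 7]

Final sorted array: [4, 4, 5, 7]

The merge sort proceeds by recursively splitting the array and merging sorted halves.
After all merges, the sorted array is [4, 4, 5, 7].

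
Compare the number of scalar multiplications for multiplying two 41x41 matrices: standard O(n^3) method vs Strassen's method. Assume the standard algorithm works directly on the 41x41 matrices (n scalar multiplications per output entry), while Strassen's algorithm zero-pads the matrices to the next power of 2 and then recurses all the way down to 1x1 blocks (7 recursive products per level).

Matrix multiplication for 41x41 matrices:

Strassen's algorithm requires power-of-2 dimensions. Pad 41x41 to 64x64 (next power of 2).

Standard algorithm: 41^3 = 68921 multiplications
Strassen's algorithm: 7^(log2(64)) = 7^6 = 117649 multiplications
Difference: 68921 - 117649 = -48728 (Strassen uses MORE here due to padding overhead — for small or just-over-power-of-2 n, padding can outweigh the per-level savings)

Standard: 68921 multiplications (41^3). Strassen: 117649 multiplications (7^6, after padding to 64x64). Strassen reduces 8 recursive multiplications to 7 at each level.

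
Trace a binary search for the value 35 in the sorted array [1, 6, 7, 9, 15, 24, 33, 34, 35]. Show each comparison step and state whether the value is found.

Binary search for 35 in [1, 6, 7, 9, 15, 24, 33, 34, 35]:

lo=0, hi=8, mid=4, arr[mid]=15 -> 15 < 35, search right half
lo=5, hi=8, mid=6, arr[mid]=33 -> 33 < 35, search right half
lo=7, hi=8, mid=7, arr[mid]=34 -> 34 < 35, search right half
lo=8, hi=8, mid=8, arr[mid]=35 -> Found target at index 8!

Binary search finds 35 at index 8 after 4 comparisons. The search repeatedly halves the search space by comparing with the middle element.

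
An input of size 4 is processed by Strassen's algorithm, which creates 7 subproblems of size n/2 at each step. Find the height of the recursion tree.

For divide and conquer with division factor 2:

Problem sizes at each level:
Level 0: 4
Level 1: 2
Level 2: 1

The root is level 0 and the size-1 base case is level 2 (the tree spans levels 0 through 2, i.e. 3 levels counting the root), so the depth is the number of divisions: log_2(4) = 2

The recursion tree depth is log_2(4) = 2. At each level, the problem size is divided by 2, so it takes 2 divisions to reduce to a base case of size 1. The algorithm makes 7 recursive calls at each level.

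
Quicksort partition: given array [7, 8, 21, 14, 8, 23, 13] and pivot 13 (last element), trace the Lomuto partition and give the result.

Lomuto partition with pivot = 13:

Initial array: [7, 8, 21, 14, 8, 23, 13]

arr[0]=7 <= 13: swap with position 0, array becomes [7, 8, 21, 14, 8, 23, 13]
arr[1]=8 <= 13: swap with position 1, array becomes [7, 8, 21, 14, 8, 23, 13]
arr[2]=21 > 13: no swap
arr[3]=14 > 13: no swap
arr[4]=8 <= 13: swap with position 2, array becomes [7, 8, 8, 14, 21, 23, 13]
arr[5]=23 > 13: no swap

Place pivot at position 3: [7, 8, 8, 13, 21, 23, 14]
Pivot position: 3

After partitioning with pivot 13, the array becomes [7, 8, 8, 13, 21, 23, 14]. The pivot is placed at index 3. All elements to the left of the pivot are <= 13, and all elements to the right are > 13.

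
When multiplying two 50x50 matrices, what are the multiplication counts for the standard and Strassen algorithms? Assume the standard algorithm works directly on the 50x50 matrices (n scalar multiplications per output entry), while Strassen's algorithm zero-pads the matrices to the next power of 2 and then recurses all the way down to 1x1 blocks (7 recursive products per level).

Matrix multiplication for 50x50 matrices:

Strassen's algorithm requires power-of-2 dimensions. Pad 50x50 to 64x64 (next power of 2).

Standard algorithm: 50^3 = 125000 multiplications
Strassen's algorithm: 7^(log2(64)) = 7^6 = 117649 multiplications
Savings: 125000 - 117649 = 7351 multiplications

Standard: 125000 multiplications (50^3). Strassen: 117649 multiplications (7^6, after padding to 64x64). Strassen reduces 8 recursive multiplications to 7 at each level.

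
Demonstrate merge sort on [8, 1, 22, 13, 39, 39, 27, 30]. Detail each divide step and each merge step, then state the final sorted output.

Merge sort trace:

Split: [8, 1, 22, 13, 39, 39, 27, 30] -> [8, 1, 22, 13] and [39, 39, 27, 30]
  Split: [8, 1, 22, 13] -> [8, 1] and [22, 13]
    Split: [8, 1] -> [8] and [1]
    Merge: [8] + [1] -> [1, 8]
    Split: [22, 13] -> [22] and [13]
    Merge: [22] + [13] -> [13, 22]
  Merge: [1, 8] + [13, 22] -> [1, 8, 13, 22]
  Split: [39, 39, 27, 30] -> [39, 39] and [27, 30]
    Split: [39, 39] -> [39] and [39]
    Merge: [39] + [39] -> [39, 39]
    Split: [27, 30] -> [27] and [30]
    Merge: [27] + [30] -> [27, 30]
  Merge: [39, 39] + [27, 30] -> [27, 30, 39, 39]
Merge: [1, 8, 13, 22] + [27, 30, 39, 39] -> [1, 8, 13, 22, 27, 30, 39, 39]

Final sorted array: [1, 8, 13, 22, 27, 30, 39, 39]

The merge sort proceeds by recursively splitting the array and merging sorted halves.
After all merges, the sorted array is [1, 8, 13, 22, 27, 30, 39, 39].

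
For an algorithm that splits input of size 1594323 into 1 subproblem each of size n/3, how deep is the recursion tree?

For divide and conquer with division factor 3:

Problem sizes at each level:
Level 0: 1594323
Level 1: 531441
Level 2: 177147
Level 3: 59049
Level 4: 19683
Level 5: 6561
Level 6: 2187
Level 7: 729
Level 8: 243
Level 9: 81
Level 10: 27
Level 11: 9
Level 12: 3
Level 13: 1

The root is level 0 and the size-1 base case is level 13 (the tree spans levels 0 through 13, i.e. 14 levels counting the root), so the depth is the number of divisions: log_3(1594323) = 13

The recursion tree depth is log_3(1594323) = 13. At each level, the problem size is divided by 3, so it takes 13 divisions to reduce to a base case of size 1. The algorithm makes 1 recursive call at each level.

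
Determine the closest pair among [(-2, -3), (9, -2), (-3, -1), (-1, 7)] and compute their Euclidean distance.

Computing all pairwise distances among 4 points:

d((-2, -3), (9, -2)) = 11.0454
d((-2, -3), (-3, -1)) = 2.2361 <-- minimum
d((-2, -3), (-1, 7)) = 10.0499
d((9, -2), (-3, -1)) = 12.0416
d((9, -2), (-1, 7)) = 13.4536
d((-3, -1), (-1, 7)) = 8.2462

Closest pair: (-2, -3) and (-3, -1) with distance 2.2361

The closest pair is (-2, -3) and (-3, -1) with Euclidean distance 2.2361. For 4 points, brute-force pairwise comparison is shown above. For large n, the divide-and-conquer algorithm (sort by x, recurse on halves, check the dividing strip) achieves O(n log n).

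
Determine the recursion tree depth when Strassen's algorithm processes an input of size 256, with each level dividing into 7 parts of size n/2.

For divide and conquer with division factor 2:

Problem sizes at each level:
Level 0: 256
Level 1: 128
Level 2: 64
Level 3: 32
Level 4: 16
Level 5: 8
Level 6: 4
Level 7: 2
Level 8: 1

The root is level 0 and the size-1 base case is level 8 (the tree spans levels 0 through 8, i.e. 9 levels counting the root), so the depth is the number of divisions: log_2(256) = 8

The recursion tree depth is log_2(256) = 8. At each level, the problem size is divided by 2, so it takes 8 divisions to reduce to a base case of size 1. The algorithm makes 7 recursive calls at each level.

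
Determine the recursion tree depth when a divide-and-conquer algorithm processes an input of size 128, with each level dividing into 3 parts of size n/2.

For divide and conquer with division factor 2:

Problem sizes at each level:
Level 0: 128
Level 1: 64
Level 2: 32
Level 3: 16
Level 4: 8
Level 5: 4
Level 6: 2
Level 7: 1

The root is level 0 and the size-1 base case is level 7 (the tree spans levels 0 through 7, i.e. 8 levels counting the root), so the depth is the number of divisions: log_2(128) = 7

The recursion tree depth is log_2(128) = 7. At each level, the problem size is divided by 2, so it takes 7 divisions to reduce to a base case of size 1. The algorithm makes 3 recursive calls at each level.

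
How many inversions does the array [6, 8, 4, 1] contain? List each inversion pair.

Finding inversions in [6, 8, 4, 1]:

(0, 2): arr[0]=6 > arr[2]=4
(0, 3): arr[0]=6 > arr[3]=1
(1, 2): arr[1]=8 > arr[2]=4
(1, 3): arr[1]=8 > arr[3]=1
(2, 3): arr[2]=4 > arr[3]=1

Total inversions: 5

The array has 5 inversion(s): (0,2), (0,3), (1,2), (1,3), (2,3). Each pair (i,j) satisfies i < j and arr[i] > arr[j].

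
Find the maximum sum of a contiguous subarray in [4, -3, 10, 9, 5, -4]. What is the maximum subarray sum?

Using Kadane's algorithm on [4, -3, 10, 9, 5, -4]:

Scanning through the array:
Position 1 (value -3): max_ending_here = 1, max_so_far = 4
Position 2 (value 10): max_ending_here = 11, max_so_far = 11
Position 3 (value 9): max_ending_here = 20, max_so_far = 20
Position 4 (value 5): max_ending_here = 25, max_so_far = 25
Position 5 (value -4): max_ending_here = 21, max_so_far = 25

Maximum subarray: [4, -3, 10, 9, 5]
Maximum sum: 25

The maximum subarray is [4, -3, 10, 9, 5] with sum 25. This subarray runs from index 0 to index 4.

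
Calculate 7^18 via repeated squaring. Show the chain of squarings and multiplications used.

Computing 7^18 by squaring (build up from 7^1; each line after the first costs one multiplication):

7^1 = 7
7^2 = (7^1)^2 = 7^2 = 49
7^4 = (7^2)^2 = 49^2 = 2401
7^8 = (7^4)^2 = 2401^2 = 5764801
7^9 = 7 * 7^8 = 7 * 5764801 = 40353607
7^18 = (7^9)^2 = 40353607^2 = 1628413597910449

Result: 1628413597910449
Multiplications needed: 5 (5 lines after 7^1)

7^18 = 1628413597910449. Using exponentiation by squaring, this requires 5 multiplications. The key idea: if the exponent is even, square the half-power; if odd, multiply by the base once.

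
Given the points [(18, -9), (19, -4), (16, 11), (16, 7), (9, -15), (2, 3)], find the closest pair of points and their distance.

Computing all pairwise distances among 6 points:

d((18, -9), (19, -4)) = 5.099
d((18, -9), (16, 11)) = 20.0998
d((18, -9), (16, 7)) = 16.1245
d((18, -9), (9, -15)) = 10.8167
d((18, -9), (2, 3)) = 20.0
d((19, -4), (16, 11)) = 15.2971
d((19, -4), (16, 7)) = 11.4018
d((19, -4), (9, -15)) = 14.8661
d((19, -4), (2, 3)) = 18.3848
d((16, 11), (16, 7)) = 4.0 <-- minimum
d((16, 11), (9, -15)) = 26.9258
d((16, 11), (2, 3)) = 16.1245
d((16, 7), (9, -15)) = 23.0868
d((16, 7), (2, 3)) = 14.5602
d((9, -15), (2, 3)) = 19.3132

Closest pair: (16, 11) and (16, 7) with distance 4.0

The closest pair is (16, 11) and (16, 7) with Euclidean distance 4.0. For 6 points, brute-force pairwise comparison is shown above. For large n, the divide-and-conquer algorithm (sort by x, recurse on halves, check the dividing strip) achieves O(n log n).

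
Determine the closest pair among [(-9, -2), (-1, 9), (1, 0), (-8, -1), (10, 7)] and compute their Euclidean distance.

Computing all pairwise distances among 5 points:

d((-9, -2), (-1, 9)) = 13.6015
d((-9, -2), (1, 0)) = 10.198
d((-9, -2), (-8, -1)) = 1.4142 <-- minimum
d((-9, -2), (10, 7)) = 21.0238
d((-1, 9), (1, 0)) = 9.2195
d((-1, 9), (-8, -1)) = 12.2066
d((-1, 9), (10, 7)) = 11.1803
d((1, 0), (-8, -1)) = 9.0554
d((1, 0), (10, 7)) = 11.4018
d((-8, -1), (10, 7)) = 19.6977

Closest pair: (-9, -2) and (-8, -1) with distance 1.4142

The closest pair is (-9, -2) and (-8, -1) with Euclidean distance 1.4142. For 5 points, brute-force pairwise comparison is shown above. For large n, the divide-and-conquer algorithm (sort by x, recurse on halves, check the dividing strip) achieves O(n log n).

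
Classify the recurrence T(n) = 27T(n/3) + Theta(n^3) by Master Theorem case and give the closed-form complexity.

Master Theorem for T(n) = 27T(n/3) + O(n^3):

a = 27, b = 3, c = 3
log_b(a) = log_3(27) = 3.0000

Case 2: c = 3 = log_3(27) = 3.0000
T(n) = O(n^3 log n) = O(n^3 log n)

For T(n) = 27T(n/3) + O(n^3): log_3(27) = 3.0000. This is Case 2 of the Master Theorem (c = log_b(a), equal work at all levels), giving O(n^3 log n).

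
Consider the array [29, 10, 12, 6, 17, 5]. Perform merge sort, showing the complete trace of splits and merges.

Merge sort trace:

Split: [29, 10, 12, 6, 17, 5] -> [29, 10, 12] and [6, 17, 5]
  Split: [29, 10, 12] -> [29] and [10, 12]
    Split: [10, 12] -> [10] and [12]
    Merge: [10] + [12] -> [10, 12]
  Merge: [29] + [10, 12] -> [10, 12, 29]
  Split: [6, 17, 5] -> [6] and [17, 5]
    Split: [17, 5] -> [17] and [5]
    Merge: [17] + [5] -> [5, 17]
  Merge: [6] + [5, 17] -> [5, 6, 17]
Merge: [10, 12, 29] + [5, 6, 17] -> [5, 6, 10, 12, 17, 29]

Final sorted array: [5, 6, 10, 12, 17, 29]

The merge sort proceeds by recursively splitting the array and merging sorted halves.
After all merges, the sorted array is [5, 6, 10, 12, 17, 29].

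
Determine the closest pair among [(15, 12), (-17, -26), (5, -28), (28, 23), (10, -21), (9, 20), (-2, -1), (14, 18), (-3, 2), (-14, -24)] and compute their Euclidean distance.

Computing all pairwise distances among 10 points:

d((15, 12), (-17, -26)) = 49.679
d((15, 12), (5, -28)) = 41.2311
d((15, 12), (28, 23)) = 17.0294
d((15, 12), (10, -21)) = 33.3766
d((15, 12), (9, 20)) = 10.0
d((15, 12), (-2, -1)) = 21.4009
d((15, 12), (14, 18)) = 6.0828
d((15, 12), (-3, 2)) = 20.5913
d((15, 12), (-14, -24)) = 46.2277
d((-17, -26), (5, -28)) = 22.0907
d((-17, -26), (28, 23)) = 66.5282
d((-17, -26), (10, -21)) = 27.4591
d((-17, -26), (9, 20)) = 52.8394
d((-17, -26), (-2, -1)) = 29.1548
d((-17, -26), (14, 18)) = 53.8238
d((-17, -26), (-3, 2)) = 31.305
d((-17, -26), (-14, -24)) = 3.6056
d((5, -28), (28, 23)) = 55.9464
d((5, -28), (10, -21)) = 8.6023
d((5, -28), (9, 20)) = 48.1664
d((5, -28), (-2, -1)) = 27.8927
d((5, -28), (14, 18)) = 46.8722
d((5, -28), (-3, 2)) = 31.0483
d((5, -28), (-14, -24)) = 19.4165
d((28, 23), (10, -21)) = 47.5395
d((28, 23), (9, 20)) = 19.2354
d((28, 23), (-2, -1)) = 38.4187
d((28, 23), (14, 18)) = 14.8661
d((28, 23), (-3, 2)) = 37.4433
d((28, 23), (-14, -24)) = 63.0317
d((10, -21), (9, 20)) = 41.0122
d((10, -21), (-2, -1)) = 23.3238
d((10, -21), (14, 18)) = 39.2046
d((10, -21), (-3, 2)) = 26.4197
d((10, -21), (-14, -24)) = 24.1868
d((9, 20), (-2, -1)) = 23.7065
d((9, 20), (14, 18)) = 5.3852
d((9, 20), (-3, 2)) = 21.6333
d((9, 20), (-14, -24)) = 49.6488
d((-2, -1), (14, 18)) = 24.8395
d((-2, -1), (-3, 2)) = 3.1623 <-- minimum
d((-2, -1), (-14, -24)) = 25.9422
d((14, 18), (-3, 2)) = 23.3452
d((14, 18), (-14, -24)) = 50.4777
d((-3, 2), (-14, -24)) = 28.2312

Closest pair: (-2, -1) and (-3, 2) with distance 3.1623

The closest pair is (-2, -1) and (-3, 2) with Euclidean distance 3.1623. For 10 points, brute-force pairwise comparison is shown above. For large n, the divide-and-conquer algorithm (sort by x, recurse on halves, check the dividing strip) achieves O(n log n).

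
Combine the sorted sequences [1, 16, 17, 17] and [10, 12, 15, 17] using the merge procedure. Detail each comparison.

Merging process:

Compare 1 vs 10: take 1 from left. Merged: [1]
Compare 16 vs 10: take 10 from right. Merged: [1, 10]
Compare 16 vs 12: take 12 from right. Merged: [1, 10, 12]
Compare 16 vs 15: take 15 from right. Merged: [1, 10, 12, 15]
Compare 16 vs 17: take 16 from left. Merged: [1, 10, 12, 15, 16]
Compare 17 vs 17: take 17 from left. Merged: [1, 10, 12, 15, 16, 17]
Compare 17 vs 17: take 17 from left. Merged: [1, 10, 12, 15, 16, 17, 17]
Append remaining from right: [17]. Merged: [1, 10, 12, 15, 16, 17, 17, 17]

Final merged array: [1, 10, 12, 15, 16, 17, 17, 17]
Total comparisons: 7

The merged array is [1, 10, 12, 15, 16, 17, 17, 17], requiring 7 comparisons. The merge step runs in O(n) time where n is the total number of elements.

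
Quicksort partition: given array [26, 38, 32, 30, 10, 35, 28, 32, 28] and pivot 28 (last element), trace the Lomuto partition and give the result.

Lomuto partition with pivot = 28:

Initial array: [26, 38, 32, 30, 10, 35, 28, 32, 28]

arr[0]=26 <= 28: swap with position 0, array becomes [26, 38, 32, 30, 10, 35, 28, 32, 28]
arr[1]=38 > 28: no swap
arr[2]=32 > 28: no swap
arr[3]=30 > 28: no swap
arr[4]=10 <= 28: swap with position 1, array becomes [26, 10, 32, 30, 38, 35, 28, 32, 28]
arr[5]=35 > 28: no swap
arr[6]=28 <= 28: swap with position 2, array becomes [26, 10, 28, 30, 38, 35, 32, 32, 28]
arr[7]=32 > 28: no swap

Place pivot at position 3: [26, 10, 28, 28, 38, 35, 32, 32, 30]
Pivot position: 3

After partitioning with pivot 28, the array becomes [26, 10, 28, 28, 38, 35, 32, 32, 30]. The pivot is placed at index 3. All elements to the left of the pivot are <= 28, and all elements to the right are > 28.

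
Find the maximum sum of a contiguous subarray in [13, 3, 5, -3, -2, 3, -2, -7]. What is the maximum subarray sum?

Using Kadane's algorithm on [13, 3, 5, -3, -2, 3, -2, -7]:

Scanning through the array:
Position 1 (value 3): max_ending_here = 16, max_so_far = 16
Position 2 (value 5): max_ending_here = 21, max_so_far = 21
Position 3 (value -3): max_ending_here = 18, max_so_far = 21
Position 4 (value -2): max_ending_here = 16, max_so_far = 21
Position 5 (value 3): max_ending_here = 19, max_so_far = 21
Position 6 (value -2): max_ending_here = 17, max_so_far = 21
Position 7 (value -7): max_ending_here = 10, max_so_far = 21

Maximum subarray: [13, 3, 5]
Maximum sum: 21

The maximum subarray is [13, 3, 5] with sum 21. This subarray runs from index 0 to index 2.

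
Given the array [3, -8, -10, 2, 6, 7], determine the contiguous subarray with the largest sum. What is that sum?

Using Kadane's algorithm on [3, -8, -10, 2, 6, 7]:

Scanning through the array:
Position 1 (value -8): max_ending_here = -5, max_so_far = 3
Position 2 (value -10): max_ending_here = -10, max_so_far = 3
Position 3 (value 2): max_ending_here = 2, max_so_far = 3
Position 4 (value 6): max_ending_here = 8, max_so_far = 8
Position 5 (value 7): max_ending_here = 15, max_so_far = 15

Maximum subarray: [2, 6, 7]
Maximum sum: 15

The maximum subarray is [2, 6, 7] with sum 15. This subarray runs from index 3 to index 5.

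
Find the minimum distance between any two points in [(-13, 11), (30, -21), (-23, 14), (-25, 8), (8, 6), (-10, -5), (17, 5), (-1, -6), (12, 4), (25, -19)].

Computing all pairwise distances among 10 points:

d((-13, 11), (30, -21)) = 53.6004
d((-13, 11), (-23, 14)) = 10.4403
d((-13, 11), (-25, 8)) = 12.3693
d((-13, 11), (8, 6)) = 21.587
d((-13, 11), (-10, -5)) = 16.2788
d((-13, 11), (17, 5)) = 30.5941
d((-13, 11), (-1, -6)) = 20.8087
d((-13, 11), (12, 4)) = 25.9615
d((-13, 11), (25, -19)) = 48.4149
d((30, -21), (-23, 14)) = 63.5138
d((30, -21), (-25, 8)) = 62.1772
d((30, -21), (8, 6)) = 34.8281
d((30, -21), (-10, -5)) = 43.0813
d((30, -21), (17, 5)) = 29.0689
d((30, -21), (-1, -6)) = 34.4384
d((30, -21), (12, 4)) = 30.8058
d((30, -21), (25, -19)) = 5.3852
d((-23, 14), (-25, 8)) = 6.3246
d((-23, 14), (8, 6)) = 32.0156
d((-23, 14), (-10, -5)) = 23.0217
d((-23, 14), (17, 5)) = 41.0
d((-23, 14), (-1, -6)) = 29.7321
d((-23, 14), (12, 4)) = 36.4005
d((-23, 14), (25, -19)) = 58.2495
d((-25, 8), (8, 6)) = 33.0606
d((-25, 8), (-10, -5)) = 19.8494
d((-25, 8), (17, 5)) = 42.107
d((-25, 8), (-1, -6)) = 27.7849
d((-25, 8), (12, 4)) = 37.2156
d((-25, 8), (25, -19)) = 56.8243
d((8, 6), (-10, -5)) = 21.095
d((8, 6), (17, 5)) = 9.0554
d((8, 6), (-1, -6)) = 15.0
d((8, 6), (12, 4)) = 4.4721 <-- minimum
d((8, 6), (25, -19)) = 30.2324
d((-10, -5), (17, 5)) = 28.7924
d((-10, -5), (-1, -6)) = 9.0554
d((-10, -5), (12, 4)) = 23.7697
d((-10, -5), (25, -19)) = 37.6962
d((17, 5), (-1, -6)) = 21.095
d((17, 5), (12, 4)) = 5.099
d((17, 5), (25, -19)) = 25.2982
d((-1, -6), (12, 4)) = 16.4012
d((-1, -6), (25, -19)) = 29.0689
d((12, 4), (25, -19)) = 26.4197

Closest pair: (8, 6) and (12, 4) with distance 4.4721

The closest pair is (8, 6) and (12, 4) with Euclidean distance 4.4721. For 10 points, brute-force pairwise comparison is shown above. For large n, the divide-and-conquer algorithm (sort by x, recurse on halves, check the dividing strip) achieves O(n log n).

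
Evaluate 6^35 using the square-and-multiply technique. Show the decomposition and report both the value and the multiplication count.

Computing 6^35 by squaring (build up from 6^1; each line after the first costs one multiplication):

6^1 = 6
6^2 = (6^1)^2 = 6^2 = 36
6^4 = (6^2)^2 = 36^2 = 1296
6^8 = (6^4)^2 = 1296^2 = 1679616
6^16 = (6^8)^2 = 1679616^2 = 2821109907456
6^17 = 6 * 6^16 = 6 * 2821109907456 = 16926659444736
6^34 = (6^17)^2 = 16926659444736^2 = 286511799958070431838109696
6^35 = 6 * 6^34 = 6 * 286511799958070431838109696 = 1719070799748422591028658176

Result: 1719070799748422591028658176
Multiplications needed: 7 (7 lines after 6^1)

6^35 = 1719070799748422591028658176. Using exponentiation by squaring, this requires 7 multiplications. The key idea: if the exponent is even, square the half-power; if odd, multiply by the base once.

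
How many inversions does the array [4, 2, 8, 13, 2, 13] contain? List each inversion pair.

Finding inversions in [4, 2, 8, 13, 2, 13]:

(0, 1): arr[0]=4 > arr[1]=2
(0, 4): arr[0]=4 > arr[4]=2
(2, 4): arr[2]=8 > arr[4]=2
(3, 4): arr[3]=13 > arr[4]=2

Total inversions: 4

The array has 4 inversion(s): (0,1), (0,4), (2,4), (3,4). Each pair (i,j) satisfies i < j and arr[i] > arr[j].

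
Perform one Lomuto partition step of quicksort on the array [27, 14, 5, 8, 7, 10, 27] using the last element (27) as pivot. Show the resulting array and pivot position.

Lomuto partition with pivot = 27:

Initial array: [27, 14, 5, 8, 7, 10, 27]

arr[0]=27 <= 27: swap with position 0, array becomes [27, 14, 5, 8, 7, 10, 27]
arr[1]=14 <= 27: swap with position 1, array becomes [27, 14, 5, 8, 7, 10, 27]
arr[2]=5 <= 27: swap with position 2, array becomes [27, 14, 5, 8, 7, 10, 27]
arr[3]=8 <= 27: swap with position 3, array becomes [27, 14, 5, 8, 7, 10, 27]
arr[4]=7 <= 27: swap with position 4, array becomes [27, 14, 5, 8, 7, 10, 27]
arr[5]=10 <= 27: swap with position 5, array becomes [27, 14, 5, 8, 7, 10, 27]

Place pivot at position 6: [27, 14, 5, 8, 7, 10, 27]
Pivot position: 6

After partitioning with pivot 27, the array becomes [27, 14, 5, 8, 7, 10, 27]. The pivot is placed at index 6. All elements to the left of the pivot are <= 27, and all elements to the right are > 27.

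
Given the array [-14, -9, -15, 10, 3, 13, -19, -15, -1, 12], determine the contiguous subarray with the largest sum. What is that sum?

Using Kadane's algorithm on [-14, -9, -15, 10, 3, 13, -19, -15, -1, 12]:

Scanning through the array:
Position 1 (value -9): max_ending_here = -9, max_so_far = -9
Position 2 (value -15): max_ending_here = -15, max_so_far = -9
Position 3 (value 10): max_ending_here = 10, max_so_far = 10
Position 4 (value 3): max_ending_here = 13, max_so_far = 13
Position 5 (value 13): max_ending_here = 26, max_so_far = 26
Position 6 (value -19): max_ending_here = 7, max_so_far = 26
Position 7 (value -15): max_ending_here = -8, max_so_far = 26
Position 8 (value -1): max_ending_here = -1, max_so_far = 26
Position 9 (value 12): max_ending_here = 12, max_so_far = 26

Maximum subarray: [10, 3, 13]
Maximum sum: 26

The maximum subarray is [10, 3, 13] with sum 26. This subarray runs from index 3 to index 5.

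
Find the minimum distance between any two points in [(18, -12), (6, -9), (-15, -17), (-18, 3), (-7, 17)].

Computing all pairwise distances among 5 points:

d((18, -12), (6, -9)) = 12.3693 <-- minimum
d((18, -12), (-15, -17)) = 33.3766
d((18, -12), (-18, 3)) = 39.0
d((18, -12), (-7, 17)) = 38.2884
d((6, -9), (-15, -17)) = 22.4722
d((6, -9), (-18, 3)) = 26.8328
d((6, -9), (-7, 17)) = 29.0689
d((-15, -17), (-18, 3)) = 20.2237
d((-15, -17), (-7, 17)) = 34.9285
d((-18, 3), (-7, 17)) = 17.8045

Closest pair: (18, -12) and (6, -9) with distance 12.3693

The closest pair is (18, -12) and (6, -9) with Euclidean distance 12.3693. For 5 points, brute-force pairwise comparison is shown above. For large n, the divide-and-conquer algorithm (sort by x, recurse on halves, check the dividing strip) achieves O(n log n).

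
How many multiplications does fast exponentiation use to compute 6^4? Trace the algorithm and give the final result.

Computing 6^4 by squaring (build up from 6^1; each line after the first costs one multiplication):

6^1 = 6
6^2 = (6^1)^2 = 6^2 = 36
6^4 = (6^2)^2 = 36^2 = 1296

Result: 1296
Multiplications needed: 2 (2 lines after 6^1)

6^4 = 1296. Using exponentiation by squaring, this requires 2 multiplications. The key idea: if the exponent is even, square the half-power; if odd, multiply by the base once.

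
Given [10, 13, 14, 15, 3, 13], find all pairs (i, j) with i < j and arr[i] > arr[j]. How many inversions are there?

Finding inversions in [10, 13, 14, 15, 3, 13]:

(0, 4): arr[0]=10 > arr[4]=3
(1, 4): arr[1]=13 > arr[4]=3
(2, 4): arr[2]=14 > arr[4]=3
(2, 5): arr[2]=14 > arr[5]=13
(3, 4): arr[3]=15 > arr[4]=3
(3, 5): arr[3]=15 > arr[5]=13

Total inversions: 6

The array has 6 inversion(s): (0,4), (1,4), (2,4), (2,5), (3,4), (3,5). Each pair (i,j) satisfies i < j and arr[i] > arr[j].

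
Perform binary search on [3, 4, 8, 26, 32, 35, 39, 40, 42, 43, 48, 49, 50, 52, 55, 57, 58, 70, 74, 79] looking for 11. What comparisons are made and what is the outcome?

Binary search for 11 in [3, 4, 8, 26, 32, 35, 39, 40, 42, 43, 48, 49, 50, 52, 55, 57, 58, 70, 74, 79]:

lo=0, hi=19, mid=9, arr[mid]=43 -> 43 > 11, search left half
lo=0, hi=8, mid=4, arr[mid]=32 -> 32 > 11, search left half
lo=0, hi=3, mid=1, arr[mid]=4 -> 4 < 11, search right half
lo=2, hi=3, mid=2, arr[mid]=8 -> 8 < 11, search right half
lo=3, hi=3, mid=3, arr[mid]=26 -> 26 > 11, search left half
lo=3 > hi=2, target 11 not found

Binary search determines that 11 is not in the array after 5 comparisons. The search space was exhausted without finding the target.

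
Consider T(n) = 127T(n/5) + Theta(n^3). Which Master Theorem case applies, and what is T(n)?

Master Theorem for T(n) = 127T(n/5) + O(n^3):

a = 127, b = 5, c = 3
log_b(a) = log_5(127) = 3.0099

Case 1: c = 3 < log_5(127) = 3.0099
T(n) = O(n^(log_5 127))

For T(n) = 127T(n/5) + O(n^3): log_5(127) = 3.0099. This is Case 1 of the Master Theorem (c < log_b(a), work dominated by leaves), giving O(n^(log_5 127)).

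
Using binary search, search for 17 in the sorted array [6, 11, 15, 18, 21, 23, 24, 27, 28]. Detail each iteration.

Binary search for 17 in [6, 11, 15, 18, 21, 23, 24, 27, 28]:

lo=0, hi=8, mid=4, arr[mid]=21 -> 21 > 17, search left half
lo=0, hi=3, mid=1, arr[mid]=11 -> 11 < 17, search right half
lo=2, hi=3, mid=2, arr[mid]=15 -> 15 < 17, search right half
lo=3, hi=3, mid=3, arr[mid]=18 -> 18 > 17, search left half
lo=3 > hi=2, target 17 not found

Binary search determines that 17 is not in the array after 4 comparisons. The search space was exhausted without finding the target.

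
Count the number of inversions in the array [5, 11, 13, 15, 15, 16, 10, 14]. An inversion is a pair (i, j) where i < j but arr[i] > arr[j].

Finding inversions in [5, 11, 13, 15, 15, 16, 10, 14]:

(1, 6): arr[1]=11 > arr[6]=10
(2, 6): arr[2]=13 > arr[6]=10
(3, 6): arr[3]=15 > arr[6]=10
(3, 7): arr[3]=15 > arr[7]=14
(4, 6): arr[4]=15 > arr[6]=10
(4, 7): arr[4]=15 > arr[7]=14
(5, 6): arr[5]=16 > arr[6]=10
(5, 7): arr[5]=16 > arr[7]=14

Total inversions: 8

The array has 8 inversion(s): (1,6), (2,6), (3,6), (3,7), (4,6), (4,7), (5,6), (5,7). Each pair (i,j) satisfies i < j and arr[i] > arr[j].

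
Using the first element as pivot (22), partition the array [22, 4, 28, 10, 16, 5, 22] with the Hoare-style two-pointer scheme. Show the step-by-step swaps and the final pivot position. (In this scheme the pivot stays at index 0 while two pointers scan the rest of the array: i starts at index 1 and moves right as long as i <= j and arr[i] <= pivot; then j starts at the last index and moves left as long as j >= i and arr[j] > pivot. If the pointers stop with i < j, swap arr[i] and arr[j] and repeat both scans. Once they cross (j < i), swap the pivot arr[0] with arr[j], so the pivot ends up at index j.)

Hoare-style two-pointer partition with pivot = 22:

Initial array: [22, 4, 28, 10, 16, 5, 22]

Pointers start at i = 1, j = 6.
i stops at index 2 (arr[2]=28 > 22), j stops at index 6 (arr[6]=22 <= 22): swap arr[2] and arr[6], array becomes [22, 4, 22, 10, 16, 5, 28]
i ends at 6, j ends at 5: the pointers have crossed (j < i), so scanning stops.

Swap pivot arr[0] with arr[5] to place pivot at position 5: [5, 4, 22, 10, 16, 22, 28]
Pivot position: 5

After partitioning with pivot 22, the array becomes [5, 4, 22, 10, 16, 22, 28]. The pivot is placed at index 5. All elements to the left of the pivot are <= 22, and all elements to the right are > 22.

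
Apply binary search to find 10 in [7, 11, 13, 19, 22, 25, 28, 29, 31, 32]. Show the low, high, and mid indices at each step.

Binary search for 10 in [7, 11, 13, 19, 22, 25, 28, 29, 31, 32]:

lo=0, hi=9, mid=4, arr[mid]=22 -> 22 > 10, search left half
lo=0, hi=3, mid=1, arr[mid]=11 -> 11 > 10, search left half
lo=0, hi=0, mid=0, arr[mid]=7 -> 7 < 10, search right half
lo=1 > hi=0, target 10 not found

Binary search determines that 10 is not in the array after 3 comparisons. The search space was exhausted without finding the target.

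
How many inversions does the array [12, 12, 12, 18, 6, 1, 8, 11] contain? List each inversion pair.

Finding inversions in [12, 12, 12, 18, 6, 1, 8, 11]:

(0, 4): arr[0]=12 > arr[4]=6
(0, 5): arr[0]=12 > arr[5]=1
(0, 6): arr[0]=12 > arr[6]=8
(0, 7): arr[0]=12 > arr[7]=11
(1, 4): arr[1]=12 > arr[4]=6
(1, 5): arr[1]=12 > arr[5]=1
(1, 6): arr[1]=12 > arr[6]=8
(1, 7): arr[1]=12 > arr[7]=11
(2, 4): arr[2]=12 > arr[4]=6
(2, 5): arr[2]=12 > arr[5]=1
(2, 6): arr[2]=12 > arr[6]=8
(2, 7): arr[2]=12 > arr[7]=11
(3, 4): arr[3]=18 > arr[4]=6
(3, 5): arr[3]=18 > arr[5]=1
(3, 6): arr[3]=18 > arr[6]=8
(3, 7): arr[3]=18 > arr[7]=11
(4, 5): arr[4]=6 > arr[5]=1

Total inversions: 17

The array has 17 inversion(s): (0,4), (0,5), (0,6), (0,7), (1,4), (1,5), (1,6), (1,7), (2,4), (2,5), (2,6), (2,7), (3,4), (3,5), (3,6), (3,7), (4,5). Each pair (i,j) satisfies i < j and arr[i] > arr[j].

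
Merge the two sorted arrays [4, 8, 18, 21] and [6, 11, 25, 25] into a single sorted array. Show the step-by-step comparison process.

Merging process:

Compare 4 vs 6: take 4 from left. Merged: [4]
Compare 8 vs 6: take 6 from right. Merged: [4, 6]
Compare 8 vs 11: take 8 from left. Merged: [4, 6, 8]
Compare 18 vs 11: take 11 from right. Merged: [4, 6, 8, 11]
Compare 18 vs 25: take 18 from left. Merged: [4, 6, 8, 11, 18]
Compare 21 vs 25: take 21 from left. Merged: [4, 6, 8, 11, 18, 21]
Append remaining from right: [25, 25]. Merged: [4, 6, 8, 11, 18, 21, 25, 25]

Final merged array: [4, 6, 8, 11, 18, 21, 25, 25]
Total comparisons: 6

The merged array is [4, 6, 8, 11, 18, 21, 25, 25], requiring 6 comparisons. The merge step runs in O(n) time where n is the total number of elements.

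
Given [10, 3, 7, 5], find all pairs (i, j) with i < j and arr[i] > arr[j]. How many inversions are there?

Finding inversions in [10, 3, 7, 5]:

(0, 1): arr[0]=10 > arr[1]=3
(0, 2): arr[0]=10 > arr[2]=7
(0, 3): arr[0]=10 > arr[3]=5
(2, 3): arr[2]=7 > arr[3]=5

Total inversions: 4

The array has 4 inversion(s): (0,1), (0,2), (0,3), (2,3). Each pair (i,j) satisfies i < j and arr[i] > arr[j].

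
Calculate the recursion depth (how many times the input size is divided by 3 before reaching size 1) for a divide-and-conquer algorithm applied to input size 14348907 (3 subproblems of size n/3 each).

For divide and conquer with division factor 3:

Problem sizes at each level:
Level 0: 14348907
Level 1: 4782969
Level 2: 1594323
Level 3: 531441
Level 4: 177147
Level 5: 59049
Level 6: 19683
Level 7: 6561
Level 8: 2187
Level 9: 729
Level 10: 243
Level 11: 81
Level 12: 27
Level 13: 9
Level 14: 3
Level 15: 1

The root is level 0 and the size-1 base case is level 15 (the tree spans levels 0 through 15, i.e. 16 levels counting the root), so the depth is the number of divisions: log_3(14348907) = 15

The recursion tree depth is log_3(14348907) = 15. At each level, the problem size is divided by 3, so it takes 15 divisions to reduce to a base case of size 1. The algorithm makes 3 recursive calls at each level.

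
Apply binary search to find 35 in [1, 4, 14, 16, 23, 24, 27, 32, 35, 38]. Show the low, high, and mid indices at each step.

Binary search for 35 in [1, 4, 14, 16, 23, 24, 27, 32, 35, 38]:

lo=0, hi=9, mid=4, arr[mid]=23 -> 23 < 35, search right half
lo=5, hi=9, mid=7, arr[mid]=32 -> 32 < 35, search right half
lo=8, hi=9, mid=8, arr[mid]=35 -> Found target at index 8!

Binary search finds 35 at index 8 after 3 comparisons. The search repeatedly halves the search space by comparing with the middle element.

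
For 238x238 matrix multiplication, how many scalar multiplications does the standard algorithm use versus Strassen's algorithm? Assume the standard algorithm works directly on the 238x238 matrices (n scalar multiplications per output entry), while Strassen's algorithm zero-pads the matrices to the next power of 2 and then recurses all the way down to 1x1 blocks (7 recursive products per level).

Matrix multiplication for 238x238 matrices:

Strassen's algorithm requires power-of-2 dimensions. Pad 238x238 to 256x256 (next power of 2).

Standard algorithm: 238^3 = 13481272 multiplications
Strassen's algorithm: 7^(log2(256)) = 7^8 = 5764801 multiplications
Savings: 13481272 - 5764801 = 7716471 multiplications

Standard: 13481272 multiplications (238^3). Strassen: 5764801 multiplications (7^8, after padding to 256x256). Strassen reduces 8 recursive multiplications to 7 at each level.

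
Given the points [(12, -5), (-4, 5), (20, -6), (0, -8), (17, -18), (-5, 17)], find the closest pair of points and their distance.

Computing all pairwise distances among 6 points:

d((12, -5), (-4, 5)) = 18.868
d((12, -5), (20, -6)) = 8.0623 <-- minimum
d((12, -5), (0, -8)) = 12.3693
d((12, -5), (17, -18)) = 13.9284
d((12, -5), (-5, 17)) = 27.8029
d((-4, 5), (20, -6)) = 26.4008
d((-4, 5), (0, -8)) = 13.6015
d((-4, 5), (17, -18)) = 31.1448
d((-4, 5), (-5, 17)) = 12.0416
d((20, -6), (0, -8)) = 20.0998
d((20, -6), (17, -18)) = 12.3693
d((20, -6), (-5, 17)) = 33.9706
d((0, -8), (17, -18)) = 19.7231
d((0, -8), (-5, 17)) = 25.4951
d((17, -18), (-5, 17)) = 41.3401

Closest pair: (12, -5) and (20, -6) with distance 8.0623

The closest pair is (12, -5) and (20, -6) with Euclidean distance 8.0623. For 6 points, brute-force pairwise comparison is shown above. For large n, the divide-and-conquer algorithm (sort by x, recurse on halves, check the dividing strip) achieves O(n log n).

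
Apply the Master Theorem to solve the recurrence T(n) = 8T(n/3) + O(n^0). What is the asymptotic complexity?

Master Theorem for T(n) = 8T(n/3) + O(n^0):

a = 8, b = 3, c = 0
log_b(a) = log_3(8) = 1.8928

Case 1: c = 0 < log_3(8) = 1.8928
T(n) = O(n^(log_3 8))

For T(n) = 8T(n/3) + O(n^0): log_3(8) = 1.8928. This is Case 1 of the Master Theorem (c < log_b(a), work dominated by leaves), giving O(n^(log_3 8)).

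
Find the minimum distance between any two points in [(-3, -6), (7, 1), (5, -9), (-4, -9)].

Computing all pairwise distances among 4 points:

d((-3, -6), (7, 1)) = 12.2066
d((-3, -6), (5, -9)) = 8.544
d((-3, -6), (-4, -9)) = 3.1623 <-- minimum
d((7, 1), (5, -9)) = 10.198
d((7, 1), (-4, -9)) = 14.8661
d((5, -9), (-4, -9)) = 9.0

Closest pair: (-3, -6) and (-4, -9) with distance 3.1623

The closest pair is (-3, -6) and (-4, -9) with Euclidean distance 3.1623. For 4 points, brute-force pairwise comparison is shown above. For large n, the divide-and-conquer algorithm (sort by x, recurse on halves, check the dividing strip) achieves O(n log n).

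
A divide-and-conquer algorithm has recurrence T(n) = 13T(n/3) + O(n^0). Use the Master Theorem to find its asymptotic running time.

Master Theorem for T(n) = 13T(n/3) + O(n^0):

a = 13, b = 3, c = 0
log_b(a) = log_3(13) = 2.3347

Case 1: c = 0 < log_3(13) = 2.3347
T(n) = O(n^(log_3 13))

For T(n) = 13T(n/3) + O(n^0): log_3(13) = 2.3347. This is Case 1 of the Master Theorem (c < log_b(a), work dominated by leaves), giving O(n^(log_3 13)).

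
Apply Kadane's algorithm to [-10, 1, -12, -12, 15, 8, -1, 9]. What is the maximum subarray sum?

Using Kadane's algorithm on [-10, 1, -12, -12, 15, 8, -1, 9]:

Scanning through the array:
Position 1 (value 1): max_ending_here = 1, max_so_far = 1
Position 2 (value -12): max_ending_here = -11, max_so_far = 1
Position 3 (value -12): max_ending_here = -12, max_so_far = 1
Position 4 (value 15): max_ending_here = 15, max_so_far = 15
Position 5 (value 8): max_ending_here = 23, max_so_far = 23
Position 6 (value -1): max_ending_here = 22, max_so_far = 23
Position 7 (value 9): max_ending_here = 31, max_so_far = 31

Maximum subarray: [15, 8, -1, 9]
Maximum sum: 31

The maximum subarray is [15, 8, -1, 9] with sum 31. This subarray runs from index 4 to index 7.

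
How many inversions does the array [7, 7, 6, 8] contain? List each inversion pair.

Finding inversions in [7, 7, 6, 8]:

(0, 2): arr[0]=7 > arr[2]=6
(1, 2): arr[1]=7 > arr[2]=6

Total inversions: 2

The array has 2 inversion(s): (0,2), (1,2). Each pair (i,j) satisfies i < j and arr[i] > arr[j].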